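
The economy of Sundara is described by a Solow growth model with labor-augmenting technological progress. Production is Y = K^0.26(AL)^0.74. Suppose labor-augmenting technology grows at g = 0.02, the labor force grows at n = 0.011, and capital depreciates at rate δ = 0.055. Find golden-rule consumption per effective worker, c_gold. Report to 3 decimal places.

c_gold ≈ 1.092

n + g + δ = 0.011 + 0.02 + 0.055 = 0.086.
At the golden rule the marginal product of capital equals n+g+δ: 0.26·k^(0.26−1) = 0.086. Solving, k_gold = (0.26/0.086)^(1/0.74) ≈ 4.4595.
y_gold = 4.4595^0.26 ≈ 1.4751.
c_gold = y_gold − (n+g+δ)·k_gold = 1.4751 − 0.086·4.4595 ≈ 1.0916.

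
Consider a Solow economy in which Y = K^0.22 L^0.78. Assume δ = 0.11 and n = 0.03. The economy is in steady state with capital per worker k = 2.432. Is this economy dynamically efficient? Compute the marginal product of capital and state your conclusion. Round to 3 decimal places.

dynamically inefficient; MPK ≈ 0.110

n + δ = 0.03 + 0.11 = 0.14.
MPK = 0.22·k^(0.22−1) = 0.22·2.432^(-0.78) ≈ 0.1100.
MPK < 0.14, so the economy is dynamically inefficient (over-saving).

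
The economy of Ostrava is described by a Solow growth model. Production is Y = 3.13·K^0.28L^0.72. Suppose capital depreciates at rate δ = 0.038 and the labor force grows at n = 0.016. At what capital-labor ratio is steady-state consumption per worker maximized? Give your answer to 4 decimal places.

k_gold ≈ 47.9716

n + δ = 0.016 + 0.038 = 0.054.
Maximizing c = f(k) − (n+δ)·k gives f'(k) = n+δ, i.e. 0.28·3.13·k^(0.28−1) = 0.054, so k_gold = (0.28·3.13/0.054)^(1/0.72) ≈ 47.9716.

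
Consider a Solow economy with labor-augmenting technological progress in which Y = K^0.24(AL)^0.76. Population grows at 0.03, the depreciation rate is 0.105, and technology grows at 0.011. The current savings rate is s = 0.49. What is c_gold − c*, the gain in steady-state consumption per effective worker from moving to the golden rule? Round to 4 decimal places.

Capital per effective worker breaks even when investment replaces (n + g + δ)·k; here n + g + δ = 0.146.
Current steady state (s = 0.49): k* = (0.49/0.146)^(1/0.76) ≈ 4.9193, y* = 4.9193^0.24 ≈ 1.4657, c* = (1−0.49)·1.4657 ≈ 0.7475.
Setting f'(k) = n+g+δ gives 0.24·k^(0.24−1) = 0.146, hence k_gold = (0.24/0.146)^(1/0.76) ≈ 1.9232.
y_gold = 1.9232^0.24 ≈ 1.1699, c_gold = y_gold − 0.146·k_gold ≈ 0.8892.
Gain: Δc = 0.8892 − 0.7475 ≈ 0.1416.

Δc ≈ 0.1416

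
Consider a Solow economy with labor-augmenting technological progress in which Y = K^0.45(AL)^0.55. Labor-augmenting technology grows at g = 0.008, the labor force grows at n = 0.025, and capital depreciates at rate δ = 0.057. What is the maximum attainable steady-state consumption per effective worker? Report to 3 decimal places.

c_gold ≈ 2.052

n + g + δ = 0.025 + 0.008 + 0.057 = 0.09.
Maximizing c = f(k) − (n+g+δ)·k gives f'(k) = n+g+δ, i.e. 0.45·k^(0.45−1) = 0.09, so k_gold = (0.45/0.09)^(1/0.55) ≈ 18.6575.
y_gold = 18.6575^0.45 ≈ 3.7315.
c_gold = y_gold − (n+g+δ)·k_gold = 3.7315 − 0.09·18.6575 ≈ 2.0523.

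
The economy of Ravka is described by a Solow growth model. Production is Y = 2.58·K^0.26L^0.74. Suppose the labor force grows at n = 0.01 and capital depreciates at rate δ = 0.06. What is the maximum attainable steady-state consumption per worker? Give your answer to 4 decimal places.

c_gold ≈ 4.2238

Capital per worker breaks even when investment replaces (n + δ)·k; here n + δ = 0.07.
Maximizing c = f(k) − (n+δ)·k gives f'(k) = n+δ, i.e. 0.26·2.58·k^(0.26−1) = 0.07, so k_gold = (0.26·2.58/0.07)^(1/0.74) ≈ 21.2004.
y_gold = 2.58·21.2004^0.26 ≈ 5.7078.
c_gold = y_gold − (n+δ)·k_gold = 5.7078 − 0.07·21.2004 ≈ 4.2238.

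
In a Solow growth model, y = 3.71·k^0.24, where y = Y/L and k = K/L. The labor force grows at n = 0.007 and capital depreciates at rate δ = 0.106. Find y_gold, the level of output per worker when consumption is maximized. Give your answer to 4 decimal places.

The effective depreciation rate is n + δ = 0.007 + 0.106 = 0.113.
At the golden rule the marginal product of capital equals n+δ: 0.24·3.71·k^(0.24−1) = 0.113. Solving, k_gold = (0.24·3.71/0.113)^(1/0.76) ≈ 15.1222.
Output: y_gold = 3.71·k_gold^0.24 = 3.71·15.1222^0.24 ≈ 7.1200.

y_gold ≈ 7.1200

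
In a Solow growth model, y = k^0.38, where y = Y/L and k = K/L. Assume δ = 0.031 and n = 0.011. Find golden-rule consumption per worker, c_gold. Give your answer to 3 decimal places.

Break-even investment rate: n + δ = 0.011 + 0.031 = 0.042.
Golden rule sets MPK = n+δ: 0.38·k^(0.38−1) = 0.042, so k_gold = (0.38/0.042)^(1/0.62) ≈ 34.8977.
y_gold = 34.8977^0.38 ≈ 3.8571.
c_gold = y_gold − (n+δ)·k_gold = 3.8571 − 0.042·34.8977 ≈ 2.3914.

c_gold ≈ 2.391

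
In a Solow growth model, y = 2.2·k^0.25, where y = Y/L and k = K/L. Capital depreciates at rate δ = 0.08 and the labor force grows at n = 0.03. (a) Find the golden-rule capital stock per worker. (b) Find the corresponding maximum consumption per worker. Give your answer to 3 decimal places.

Capital per worker breaks even when investment replaces (n + δ)·k; here n + δ = 0.11.
Golden rule sets MPK = n+δ: 0.25·2.2·k^(0.25−1) = 0.11, so k_gold = (0.25·2.2/0.11)^(1/0.75) ≈ 8.5499.
y_gold = 2.2·8.5499^0.25 ≈ 3.7619; c_gold = y_gold − 0.11·k_gold ≈ 2.8215.

(a) k_gold ≈ 8.550; (b) c_gold ≈ 2.821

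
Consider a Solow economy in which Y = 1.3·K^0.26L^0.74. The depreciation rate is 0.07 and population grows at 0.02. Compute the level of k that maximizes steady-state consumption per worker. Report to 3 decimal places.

k_gold ≈ 5.978

n + δ = 0.02 + 0.07 = 0.09.
At the golden rule the marginal product of capital equals n+δ: 0.26·1.3·k^(0.26−1) = 0.09. Solving, k_gold = (0.26·1.3/0.09)^(1/0.74) ≈ 5.9784.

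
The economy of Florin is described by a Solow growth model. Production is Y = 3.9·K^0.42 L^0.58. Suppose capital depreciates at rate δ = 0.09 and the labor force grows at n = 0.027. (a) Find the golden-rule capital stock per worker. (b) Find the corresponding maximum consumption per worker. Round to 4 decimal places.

(a) k_gold ≈ 94.6418; (b) c_gold ≈ 15.2914

n + δ = 0.027 + 0.09 = 0.117.
Setting f'(k) = n+δ gives 0.42·3.9·k^(0.42−1) = 0.117, hence k_gold = (0.42·3.9/0.117)^(1/0.58) ≈ 94.6418.
y_gold = 3.9·94.6418^0.42 ≈ 26.3645; c_gold = y_gold − 0.117·k_gold ≈ 15.2914.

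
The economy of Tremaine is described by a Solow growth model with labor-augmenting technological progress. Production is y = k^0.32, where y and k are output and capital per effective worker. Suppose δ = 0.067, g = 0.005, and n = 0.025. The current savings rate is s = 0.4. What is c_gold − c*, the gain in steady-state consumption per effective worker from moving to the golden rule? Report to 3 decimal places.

Δc ≈ 0.024

Capital per effective worker breaks even when investment replaces (n + g + δ)·k; here n + g + δ = 0.097.
Current steady state (s = 0.4): k* = (0.4/0.097)^(1/0.68) ≈ 8.0322, y* = 8.0322^0.32 ≈ 1.9478, c* = (1−0.4)·1.9478 ≈ 1.1687.
Maximizing c = f(k) − (n+g+δ)·k gives f'(k) = n+g+δ, i.e. 0.32·k^(0.32−1) = 0.097, so k_gold = (0.32/0.097)^(1/0.68) ≈ 5.7852.
y_gold = 5.7852^0.32 ≈ 1.7536, c_gold = y_gold − 0.097·k_gold ≈ 1.1925.
Gain: Δc = 1.1925 − 1.1687 ≈ 0.0238.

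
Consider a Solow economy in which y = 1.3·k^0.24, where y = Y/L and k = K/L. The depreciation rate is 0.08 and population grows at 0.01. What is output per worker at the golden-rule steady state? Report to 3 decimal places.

y_gold ≈ 1.925

Capital per worker breaks even when investment replaces (n + δ)·k; here n + δ = 0.09.
Maximizing c = f(k) − (n+δ)·k gives f'(k) = n+δ, i.e. 0.24·1.3·k^(0.24−1) = 0.09, so k_gold = (0.24·1.3/0.09)^(1/0.76) ≈ 5.1335.
Output: y_gold = 1.3·k_gold^0.24 = 1.3·5.1335^0.24 ≈ 1.9250.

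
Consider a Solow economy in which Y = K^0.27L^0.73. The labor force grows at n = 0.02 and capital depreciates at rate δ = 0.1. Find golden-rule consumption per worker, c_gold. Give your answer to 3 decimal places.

c_gold ≈ 0.985

Capital per worker breaks even when investment replaces (n + δ)·k; here n + δ = 0.12.
Golden rule sets MPK = n+δ: 0.27·k^(0.27−1) = 0.12, so k_gold = (0.27/0.12)^(1/0.73) ≈ 3.0370.
y_gold = 3.0370^0.27 ≈ 1.3498.
c_gold = y_gold − (n+δ)·k_gold = 1.3498 − 0.12·3.0370 ≈ 0.9853.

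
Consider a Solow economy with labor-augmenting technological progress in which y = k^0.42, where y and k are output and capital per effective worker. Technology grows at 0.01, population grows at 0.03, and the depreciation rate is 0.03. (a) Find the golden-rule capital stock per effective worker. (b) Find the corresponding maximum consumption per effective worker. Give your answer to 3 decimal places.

(a) k_gold ≈ 21.960; (b) c_gold ≈ 2.123

Break-even investment rate: n + g + δ = 0.03 + 0.01 + 0.03 = 0.07.
Golden rule sets MPK = n+g+δ: 0.42·k^(0.42−1) = 0.07, so k_gold = (0.42/0.07)^(1/0.58) ≈ 21.9604.
y_gold = 21.9604^0.42 ≈ 3.6601; c_gold = y_gold − 0.07·k_gold ≈ 2.1228.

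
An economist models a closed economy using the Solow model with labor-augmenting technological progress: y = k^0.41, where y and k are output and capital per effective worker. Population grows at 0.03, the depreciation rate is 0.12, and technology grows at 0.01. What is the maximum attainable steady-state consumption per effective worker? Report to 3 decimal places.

c_gold ≈ 1.135

Capital per effective worker breaks even when investment replaces (n + g + δ)·k; here n + g + δ = 0.16.
At the golden rule the marginal product of capital equals n+g+δ: 0.41·k^(0.41−1) = 0.16. Solving, k_gold = (0.41/0.16)^(1/0.59) ≈ 4.9278.
y_gold = 4.9278^0.41 ≈ 1.9230.
c_gold = y_gold − (n+g+δ)·k_gold = 1.9230 − 0.16·4.9278 ≈ 1.1346.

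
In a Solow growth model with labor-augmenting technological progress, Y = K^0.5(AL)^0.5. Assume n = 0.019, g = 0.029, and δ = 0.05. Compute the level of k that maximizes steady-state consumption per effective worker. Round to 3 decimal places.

k_gold ≈ 26.031

The effective depreciation rate is n + g + δ = 0.019 + 0.029 + 0.05 = 0.098.
Golden rule sets MPK = n+g+δ: 0.5·k^(0.5−1) = 0.098, so k_gold = (0.5/0.098)^(1/0.5) ≈ 26.0308.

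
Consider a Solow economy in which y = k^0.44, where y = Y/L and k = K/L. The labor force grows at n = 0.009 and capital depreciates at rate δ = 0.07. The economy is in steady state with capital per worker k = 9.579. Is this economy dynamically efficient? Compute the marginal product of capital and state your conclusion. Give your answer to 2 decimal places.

dynamically efficient; MPK ≈ 0.12

n + δ = 0.009 + 0.07 = 0.079.
MPK = 0.44·k^(0.44−1) = 0.44·9.579^(-0.56) ≈ 0.1241.
MPK > 0.079, so the economy is dynamically efficient (under-saving).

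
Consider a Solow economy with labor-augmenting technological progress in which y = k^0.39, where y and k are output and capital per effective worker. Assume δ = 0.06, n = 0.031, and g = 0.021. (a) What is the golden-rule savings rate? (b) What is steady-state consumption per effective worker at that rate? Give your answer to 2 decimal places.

Break-even investment rate: n + g + δ = 0.031 + 0.021 + 0.06 = 0.112.
For Cobb-Douglas, s_gold equals capital's share: s_gold = 0.39.
Setting f'(k) = n+g+δ gives 0.39·k^(0.39−1) = 0.112, hence k_gold = (0.39/0.112)^(1/0.61) ≈ 7.7317.
y_gold = 7.7317^0.39 ≈ 2.2204; c_gold = (1−0.39)·y_gold ≈ 1.3544.

(a) s_gold = 0.39; (b) c_gold ≈ 1.35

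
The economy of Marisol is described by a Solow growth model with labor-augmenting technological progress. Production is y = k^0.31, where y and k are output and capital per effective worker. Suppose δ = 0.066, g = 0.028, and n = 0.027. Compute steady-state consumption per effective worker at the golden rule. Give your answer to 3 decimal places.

c_gold ≈ 1.053

Capital per effective worker breaks even when investment replaces (n + g + δ)·k; here n + g + δ = 0.121.
At the golden rule the marginal product of capital equals n+g+δ: 0.31·k^(0.31−1) = 0.121. Solving, k_gold = (0.31/0.121)^(1/0.69) ≈ 3.9097.
y_gold = 3.9097^0.31 ≈ 1.5260.
c_gold = y_gold − (n+g+δ)·k_gold = 1.5260 − 0.121·3.9097 ≈ 1.0530.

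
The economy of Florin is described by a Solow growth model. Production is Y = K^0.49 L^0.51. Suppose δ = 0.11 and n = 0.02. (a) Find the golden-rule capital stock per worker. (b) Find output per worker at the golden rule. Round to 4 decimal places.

Break-even investment rate: n + δ = 0.02 + 0.11 = 0.13.
Maximizing c = f(k) − (n+δ)·k gives f'(k) = n+δ, i.e. 0.49·k^(0.49−1) = 0.13, so k_gold = (0.49/0.13)^(1/0.51) ≈ 13.4868.
y_gold = 13.4868^0.49 ≈ 3.5781.

(a) k_gold ≈ 13.4868; (b) y_gold ≈ 3.5781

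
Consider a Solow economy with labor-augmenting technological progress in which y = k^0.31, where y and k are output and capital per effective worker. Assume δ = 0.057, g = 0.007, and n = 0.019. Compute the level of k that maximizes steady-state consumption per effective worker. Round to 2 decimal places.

k_gold ≈ 6.75

The effective depreciation rate is n + g + δ = 0.019 + 0.007 + 0.057 = 0.083.
At the golden rule the marginal product of capital equals n+g+δ: 0.31·k^(0.31−1) = 0.083. Solving, k_gold = (0.31/0.083)^(1/0.69) ≈ 6.7514.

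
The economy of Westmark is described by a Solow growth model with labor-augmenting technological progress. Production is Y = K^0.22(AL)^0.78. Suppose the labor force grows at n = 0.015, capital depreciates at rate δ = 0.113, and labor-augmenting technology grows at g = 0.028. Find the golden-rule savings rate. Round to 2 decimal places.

s_gold = 0.22

Break-even investment rate: n + g + δ = 0.015 + 0.028 + 0.113 = 0.156.
At the golden rule MPK = n+g+δ, and in any Cobb-Douglas steady state s = (n+g+δ)·k/y = MPK·k/y = capital's share 0.22.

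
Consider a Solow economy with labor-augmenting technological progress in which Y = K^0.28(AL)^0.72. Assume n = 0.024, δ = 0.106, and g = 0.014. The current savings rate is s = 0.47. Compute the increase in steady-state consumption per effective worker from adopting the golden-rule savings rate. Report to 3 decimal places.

Capital per effective worker breaks even when investment replaces (n + g + δ)·k; here n + g + δ = 0.144.
Current steady state (s = 0.47): k* = (0.47/0.144)^(1/0.72) ≈ 5.1704, y* = 5.1704^0.28 ≈ 1.5841, c* = (1−0.47)·1.5841 ≈ 0.8396.
Golden rule sets MPK = n+g+δ: 0.28·k^(0.28−1) = 0.144, so k_gold = (0.28/0.144)^(1/0.72) ≈ 2.5183.
y_gold = 2.5183^0.28 ≈ 1.2951, c_gold = y_gold − 0.144·k_gold ≈ 0.9325.
Gain: Δc = 0.9325 − 0.8396 ≈ 0.0929.

Δc ≈ 0.093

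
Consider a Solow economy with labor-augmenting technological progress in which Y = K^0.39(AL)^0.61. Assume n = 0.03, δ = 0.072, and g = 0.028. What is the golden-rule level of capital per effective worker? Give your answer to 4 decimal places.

k_gold ≈ 6.0557

Capital per effective worker breaks even when investment replaces (n + g + δ)·k; here n + g + δ = 0.13.
Maximizing c = f(k) − (n+g+δ)·k gives f'(k) = n+g+δ, i.e. 0.39·k^(0.39−1) = 0.13, so k_gold = (0.39/0.13)^(1/0.61) ≈ 6.0557.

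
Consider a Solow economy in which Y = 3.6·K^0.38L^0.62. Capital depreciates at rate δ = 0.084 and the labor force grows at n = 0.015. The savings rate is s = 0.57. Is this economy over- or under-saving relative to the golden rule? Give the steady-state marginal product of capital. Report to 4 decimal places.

over-saving; MPK ≈ 0.0660

Capital per worker breaks even when investment replaces (n + δ)·k; here n + δ = 0.099.
Steady-state k*: s·A·k^0.38 = 0.099·k gives k* = (0.57·3.6/0.099)^(1/0.62) ≈ 132.8786.
MPK = 0.38·3.6·132.8786^(-0.62) ≈ 0.0660.
MPK < n+δ = 0.099, so the economy is dynamically inefficient (over-saving).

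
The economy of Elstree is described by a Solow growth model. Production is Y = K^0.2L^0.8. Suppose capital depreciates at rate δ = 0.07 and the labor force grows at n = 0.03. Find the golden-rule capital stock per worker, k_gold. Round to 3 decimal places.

k_gold ≈ 2.378

n + δ = 0.03 + 0.07 = 0.1.
At the golden rule the marginal product of capital equals n+δ: 0.2·k^(0.2−1) = 0.1. Solving, k_gold = (0.2/0.1)^(1/0.8) ≈ 2.3784.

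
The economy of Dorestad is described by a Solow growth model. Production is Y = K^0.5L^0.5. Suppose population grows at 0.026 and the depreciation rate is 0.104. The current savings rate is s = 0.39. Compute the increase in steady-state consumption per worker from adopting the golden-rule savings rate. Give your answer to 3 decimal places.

The effective depreciation rate is n + δ = 0.026 + 0.104 = 0.13.
Current steady state (s = 0.39): k* = (0.39/0.13)^(1/0.5) ≈ 9.0000, y* = 9.0000^0.5 ≈ 3.0000, c* = (1−0.39)·3.0000 ≈ 1.8300.
Setting f'(k) = n+δ gives 0.5·k^(0.5−1) = 0.13, hence k_gold = (0.5/0.13)^(1/0.5) ≈ 14.7929.
y_gold = 14.7929^0.5 ≈ 3.8462, c_gold = y_gold − 0.13·k_gold ≈ 1.9231.
Gain: Δc = 1.9231 − 1.8300 ≈ 0.0931.

Δc ≈ 0.093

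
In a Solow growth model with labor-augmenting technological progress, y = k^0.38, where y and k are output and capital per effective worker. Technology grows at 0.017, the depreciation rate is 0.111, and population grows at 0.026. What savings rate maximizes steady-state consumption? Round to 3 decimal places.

Break-even investment rate: n + g + δ = 0.026 + 0.017 + 0.111 = 0.154.
At the golden rule MPK = n+g+δ, and in any Cobb-Douglas steady state s = (n+g+δ)·k/y = MPK·k/y = capital's share 0.38.

s_gold = 0.380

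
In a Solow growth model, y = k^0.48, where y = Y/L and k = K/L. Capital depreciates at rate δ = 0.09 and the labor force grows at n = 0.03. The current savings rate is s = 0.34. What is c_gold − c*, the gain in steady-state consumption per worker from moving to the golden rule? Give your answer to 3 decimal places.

Δc ≈ 0.144

n + δ = 0.03 + 0.09 = 0.12.
Current steady state (s = 0.34): k* = (0.34/0.12)^(1/0.52) ≈ 7.4097, y* = 7.4097^0.48 ≈ 2.6152, c* = (1−0.34)·2.6152 ≈ 1.7260.
At the golden rule the marginal product of capital equals n+δ: 0.48·k^(0.48−1) = 0.12. Solving, k_gold = (0.48/0.12)^(1/0.52) ≈ 14.3816.
y_gold = 14.3816^0.48 ≈ 3.5954, c_gold = y_gold − 0.12·k_gold ≈ 1.8696.
Gain: Δc = 1.8696 − 1.7260 ≈ 0.1436.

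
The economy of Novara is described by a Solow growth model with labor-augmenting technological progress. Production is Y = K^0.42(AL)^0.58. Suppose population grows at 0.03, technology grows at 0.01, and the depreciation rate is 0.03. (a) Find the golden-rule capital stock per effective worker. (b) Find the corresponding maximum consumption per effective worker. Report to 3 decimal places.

Capital per effective worker breaks even when investment replaces (n + g + δ)·k; here n + g + δ = 0.07.
Setting f'(k) = n+g+δ gives 0.42·k^(0.42−1) = 0.07, hence k_gold = (0.42/0.07)^(1/0.58) ≈ 21.9604.
y_gold = 21.9604^0.42 ≈ 3.6601; c_gold = y_gold − 0.07·k_gold ≈ 2.1228.

(a) k_gold ≈ 21.960; (b) c_gold ≈ 2.123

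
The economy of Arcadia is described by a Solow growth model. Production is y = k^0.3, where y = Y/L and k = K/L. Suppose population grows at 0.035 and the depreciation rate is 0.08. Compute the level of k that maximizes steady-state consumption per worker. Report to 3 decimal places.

k_gold ≈ 3.935

The effective depreciation rate is n + δ = 0.035 + 0.08 = 0.115.
Maximizing c = f(k) − (n+δ)·k gives f'(k) = n+δ, i.e. 0.3·k^(0.3−1) = 0.115, so k_gold = (0.3/0.115)^(1/0.7) ≈ 3.9345.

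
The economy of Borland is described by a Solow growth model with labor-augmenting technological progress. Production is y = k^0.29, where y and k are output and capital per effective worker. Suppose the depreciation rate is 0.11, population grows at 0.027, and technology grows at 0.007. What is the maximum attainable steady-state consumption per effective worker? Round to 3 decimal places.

c_gold ≈ 0.945

Capital per effective worker breaks even when investment replaces (n + g + δ)·k; here n + g + δ = 0.144.
Setting f'(k) = n+g+δ gives 0.29·k^(0.29−1) = 0.144, hence k_gold = (0.29/0.144)^(1/0.71) ≈ 2.6805.
y_gold = 2.6805^0.29 ≈ 1.3310.
c_gold = y_gold − (n+g+δ)·k_gold = 1.3310 − 0.144·2.6805 ≈ 0.9450.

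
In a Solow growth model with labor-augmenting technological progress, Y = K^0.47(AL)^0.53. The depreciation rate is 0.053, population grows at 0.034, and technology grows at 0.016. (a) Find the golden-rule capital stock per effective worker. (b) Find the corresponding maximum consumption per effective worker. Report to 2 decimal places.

Capital per effective worker breaks even when investment replaces (n + g + δ)·k; here n + g + δ = 0.103.
Golden rule sets MPK = n+g+δ: 0.47·k^(0.47−1) = 0.103, so k_gold = (0.47/0.103)^(1/0.53) ≈ 17.5343.
y_gold = 17.5343^0.47 ≈ 3.8426; c_gold = y_gold − 0.103·k_gold ≈ 2.0366.

(a) k_gold ≈ 17.53; (b) c_gold ≈ 2.04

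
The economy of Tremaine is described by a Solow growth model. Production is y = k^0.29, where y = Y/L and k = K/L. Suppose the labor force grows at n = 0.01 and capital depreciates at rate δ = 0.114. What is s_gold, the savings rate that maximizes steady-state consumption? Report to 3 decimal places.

s_gold = 0.290

Break-even investment rate: n + δ = 0.01 + 0.114 = 0.124.
At the golden rule MPK = n+δ, and in any Cobb-Douglas steady state s = (n+δ)·k/y = MPK·k/y = capital's share 0.29.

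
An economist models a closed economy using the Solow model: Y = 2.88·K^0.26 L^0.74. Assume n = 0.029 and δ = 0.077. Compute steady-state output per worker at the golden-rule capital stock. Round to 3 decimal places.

y_gold ≈ 5.724

The effective depreciation rate is n + δ = 0.029 + 0.077 = 0.106.
At the golden rule the marginal product of capital equals n+δ: 0.26·2.88·k^(0.26−1) = 0.106. Solving, k_gold = (0.26·2.88/0.106)^(1/0.74) ≈ 14.0404.
Output: y_gold = 2.88·k_gold^0.26 = 2.88·14.0404^0.26 ≈ 5.7241.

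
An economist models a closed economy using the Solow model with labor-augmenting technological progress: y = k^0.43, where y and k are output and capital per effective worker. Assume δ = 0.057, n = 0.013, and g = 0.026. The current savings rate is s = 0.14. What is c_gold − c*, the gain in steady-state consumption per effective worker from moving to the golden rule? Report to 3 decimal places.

Capital per effective worker breaks even when investment replaces (n + g + δ)·k; here n + g + δ = 0.096.
Current steady state (s = 0.14): k* = (0.14/0.096)^(1/0.57) ≈ 1.9385, y* = 1.9385^0.43 ≈ 1.3293, c* = (1−0.14)·1.3293 ≈ 1.1432.
At the golden rule the marginal product of capital equals n+g+δ: 0.43·k^(0.43−1) = 0.096. Solving, k_gold = (0.43/0.096)^(1/0.57) ≈ 13.8820.
y_gold = 13.8820^0.43 ≈ 3.0992, c_gold = y_gold − 0.096·k_gold ≈ 1.7666.
Gain: Δc = 1.7666 − 1.1432 ≈ 0.6234.

Δc ≈ 0.623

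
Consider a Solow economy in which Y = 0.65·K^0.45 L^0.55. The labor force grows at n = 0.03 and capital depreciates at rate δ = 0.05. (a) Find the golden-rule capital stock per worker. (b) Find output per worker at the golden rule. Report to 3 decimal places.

(a) k_gold ≈ 10.561; (b) y_gold ≈ 1.877

Capital per worker breaks even when investment replaces (n + δ)·k; here n + δ = 0.08.
Golden rule sets MPK = n+δ: 0.45·0.65·k^(0.45−1) = 0.08, so k_gold = (0.45·0.65/0.08)^(1/0.55) ≈ 10.5609.
y_gold = 0.65·10.5609^0.45 ≈ 1.8775.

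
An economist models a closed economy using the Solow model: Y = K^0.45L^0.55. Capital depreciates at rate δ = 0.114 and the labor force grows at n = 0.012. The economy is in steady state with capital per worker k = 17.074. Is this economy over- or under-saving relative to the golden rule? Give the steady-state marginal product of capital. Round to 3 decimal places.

over-saving; MPK ≈ 0.094

n + δ = 0.012 + 0.114 = 0.126.
MPK = 0.45·k^(0.45−1) = 0.45·17.074^(-0.55) ≈ 0.0945.
MPK < 0.126, so the economy is dynamically inefficient (over-saving).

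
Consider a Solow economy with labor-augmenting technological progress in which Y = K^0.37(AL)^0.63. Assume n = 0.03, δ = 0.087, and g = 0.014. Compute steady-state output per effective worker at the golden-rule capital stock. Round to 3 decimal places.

y_gold ≈ 1.840

n + g + δ = 0.03 + 0.014 + 0.087 = 0.131.
Setting f'(k) = n+g+δ gives 0.37·k^(0.37−1) = 0.131, hence k_gold = (0.37/0.131)^(1/0.63) ≈ 5.1971.
Output: y_gold = k_gold^0.37 = 5.1971^0.37 ≈ 1.8401.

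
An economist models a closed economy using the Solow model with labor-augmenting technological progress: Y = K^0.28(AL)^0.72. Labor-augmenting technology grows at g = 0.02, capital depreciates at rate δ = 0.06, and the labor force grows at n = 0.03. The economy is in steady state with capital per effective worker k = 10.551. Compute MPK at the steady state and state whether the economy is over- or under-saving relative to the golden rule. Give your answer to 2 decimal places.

over-saving; MPK ≈ 0.05

The effective depreciation rate is n + g + δ = 0.03 + 0.02 + 0.06 = 0.11.
MPK = 0.28·k^(0.28−1) = 0.28·10.551^(-0.72) ≈ 0.0513.
MPK < 0.11, so the economy is dynamically inefficient (over-saving).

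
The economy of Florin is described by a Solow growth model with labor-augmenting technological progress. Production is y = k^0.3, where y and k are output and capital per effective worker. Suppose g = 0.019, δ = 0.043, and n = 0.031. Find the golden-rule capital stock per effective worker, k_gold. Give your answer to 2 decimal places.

k_gold ≈ 5.33

Break-even investment rate: n + g + δ = 0.031 + 0.019 + 0.043 = 0.093.
At the golden rule the marginal product of capital equals n+g+δ: 0.3·k^(0.3−1) = 0.093. Solving, k_gold = (0.3/0.093)^(1/0.7) ≈ 5.3288.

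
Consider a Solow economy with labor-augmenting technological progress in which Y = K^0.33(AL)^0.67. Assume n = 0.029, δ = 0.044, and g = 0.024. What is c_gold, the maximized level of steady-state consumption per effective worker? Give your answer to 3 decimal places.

Capital per effective worker breaks even when investment replaces (n + g + δ)·k; here n + g + δ = 0.097.
Setting f'(k) = n+g+δ gives 0.33·k^(0.33−1) = 0.097, hence k_gold = (0.33/0.097)^(1/0.67) ≈ 6.2179.
y_gold = 6.2179^0.33 ≈ 1.8277.
c_gold = y_gold − (n+g+δ)·k_gold = 1.8277 − 0.097·6.2179 ≈ 1.2246.

c_gold ≈ 1.225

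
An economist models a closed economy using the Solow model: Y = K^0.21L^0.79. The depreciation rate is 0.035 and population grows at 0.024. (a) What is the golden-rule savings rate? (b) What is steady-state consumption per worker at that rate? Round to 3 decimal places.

(a) s_gold = 0.210; (b) c_gold ≈ 1.107

The effective depreciation rate is n + δ = 0.024 + 0.035 = 0.059.
For Cobb-Douglas, s_gold equals capital's share: s_gold = 0.21.
Golden rule sets MPK = n+δ: 0.21·k^(0.21−1) = 0.059, so k_gold = (0.21/0.059)^(1/0.79) ≈ 4.9881.
y_gold = 4.9881^0.21 ≈ 1.4014; c_gold = (1−0.21)·y_gold ≈ 1.1071.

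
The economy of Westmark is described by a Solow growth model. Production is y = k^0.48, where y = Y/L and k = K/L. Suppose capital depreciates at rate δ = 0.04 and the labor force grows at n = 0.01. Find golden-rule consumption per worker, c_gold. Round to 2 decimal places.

c_gold ≈ 4.19

Capital per worker breaks even when investment replaces (n + δ)·k; here n + δ = 0.05.
Maximizing c = f(k) − (n+δ)·k gives f'(k) = n+δ, i.e. 0.48·k^(0.48−1) = 0.05, so k_gold = (0.48/0.05)^(1/0.52) ≈ 77.4432.
y_gold = 77.4432^0.48 ≈ 8.0670.
c_gold = y_gold − (n+δ)·k_gold = 8.0670 − 0.05·77.4432 ≈ 4.1948.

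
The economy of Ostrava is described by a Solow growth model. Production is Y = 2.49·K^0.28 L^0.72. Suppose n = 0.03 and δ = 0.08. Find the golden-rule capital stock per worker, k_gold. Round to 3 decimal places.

The effective depreciation rate is n + δ = 0.03 + 0.08 = 0.11.
Setting f'(k) = n+δ gives 0.28·2.49·k^(0.28−1) = 0.11, hence k_gold = (0.28·2.49/0.11)^(1/0.72) ≈ 12.9969.

k_gold ≈ 12.997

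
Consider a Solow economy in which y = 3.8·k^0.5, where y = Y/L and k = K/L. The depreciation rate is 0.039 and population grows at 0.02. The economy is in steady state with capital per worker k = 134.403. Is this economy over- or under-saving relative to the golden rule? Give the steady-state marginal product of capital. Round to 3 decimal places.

Capital per worker breaks even when investment replaces (n + δ)·k; here n + δ = 0.059.
MPK = 0.5·3.8·k^(0.5−1) = 0.5·3.8·134.403^(-0.5) ≈ 0.1639.
MPK > 0.059, so the economy is dynamically efficient (under-saving).

under-saving; MPK ≈ 0.164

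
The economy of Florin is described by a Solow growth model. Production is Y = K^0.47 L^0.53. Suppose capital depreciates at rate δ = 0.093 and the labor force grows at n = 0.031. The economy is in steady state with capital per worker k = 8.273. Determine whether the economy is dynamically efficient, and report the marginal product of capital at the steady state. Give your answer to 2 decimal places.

dynamically efficient; MPK ≈ 0.15

Capital per worker breaks even when investment replaces (n + δ)·k; here n + δ = 0.124.
MPK = 0.47·k^(0.47−1) = 0.47·8.273^(-0.53) ≈ 0.1534.
MPK > 0.124, so the economy is dynamically efficient (under-saving).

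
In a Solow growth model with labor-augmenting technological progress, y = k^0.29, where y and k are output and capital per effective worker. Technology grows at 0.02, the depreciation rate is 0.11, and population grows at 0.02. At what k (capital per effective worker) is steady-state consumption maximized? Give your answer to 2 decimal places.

The effective depreciation rate is n + g + δ = 0.02 + 0.02 + 0.11 = 0.15.
Setting f'(k) = n+g+δ gives 0.29·k^(0.29−1) = 0.15, hence k_gold = (0.29/0.15)^(1/0.71) ≈ 2.5307.

k_gold ≈ 2.53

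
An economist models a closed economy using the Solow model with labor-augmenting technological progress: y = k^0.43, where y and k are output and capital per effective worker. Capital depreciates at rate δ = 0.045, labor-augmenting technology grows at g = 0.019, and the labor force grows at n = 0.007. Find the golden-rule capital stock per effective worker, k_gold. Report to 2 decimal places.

Capital per effective worker breaks even when investment replaces (n + g + δ)·k; here n + g + δ = 0.071.
Maximizing c = f(k) − (n+g+δ)·k gives f'(k) = n+g+δ, i.e. 0.43·k^(0.43−1) = 0.071, so k_gold = (0.43/0.071)^(1/0.57) ≈ 23.5667.

k_gold ≈ 23.57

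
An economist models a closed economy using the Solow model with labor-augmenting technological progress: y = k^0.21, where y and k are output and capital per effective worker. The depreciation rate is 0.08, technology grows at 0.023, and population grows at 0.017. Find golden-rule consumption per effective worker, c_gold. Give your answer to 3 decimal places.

c_gold ≈ 0.917

The effective depreciation rate is n + g + δ = 0.017 + 0.023 + 0.08 = 0.12.
Setting f'(k) = n+g+δ gives 0.21·k^(0.21−1) = 0.12, hence k_gold = (0.21/0.12)^(1/0.79) ≈ 2.0307.
y_gold = 2.0307^0.21 ≈ 1.1604.
c_gold = y_gold − (n+g+δ)·k_gold = 1.1604 − 0.12·2.0307 ≈ 0.9167.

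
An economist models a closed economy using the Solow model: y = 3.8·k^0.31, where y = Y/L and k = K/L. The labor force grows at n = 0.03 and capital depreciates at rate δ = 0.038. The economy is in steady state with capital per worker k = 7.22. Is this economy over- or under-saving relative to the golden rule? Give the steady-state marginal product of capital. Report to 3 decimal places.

under-saving; MPK ≈ 0.301

Capital per worker breaks even when investment replaces (n + δ)·k; here n + δ = 0.068.
MPK = 0.31·3.8·k^(0.31−1) = 0.31·3.8·7.22^(-0.69) ≈ 0.3011.
MPK > 0.068, so the economy is dynamically efficient (under-saving).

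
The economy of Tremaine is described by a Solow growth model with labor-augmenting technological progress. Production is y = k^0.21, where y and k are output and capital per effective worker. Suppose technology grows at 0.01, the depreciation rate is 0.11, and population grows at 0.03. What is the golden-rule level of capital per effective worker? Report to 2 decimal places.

k_gold ≈ 1.53

Capital per effective worker breaks even when investment replaces (n + g + δ)·k; here n + g + δ = 0.15.
Setting f'(k) = n+g+δ gives 0.21·k^(0.21−1) = 0.15, hence k_gold = (0.21/0.15)^(1/0.79) ≈ 1.5310.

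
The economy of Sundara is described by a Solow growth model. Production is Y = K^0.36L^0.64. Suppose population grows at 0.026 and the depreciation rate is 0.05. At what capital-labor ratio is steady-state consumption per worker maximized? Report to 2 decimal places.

Capital per worker breaks even when investment replaces (n + δ)·k; here n + δ = 0.076.
Golden rule sets MPK = n+δ: 0.36·k^(0.36−1) = 0.076, so k_gold = (0.36/0.076)^(1/0.64) ≈ 11.3619.

k_gold ≈ 11.36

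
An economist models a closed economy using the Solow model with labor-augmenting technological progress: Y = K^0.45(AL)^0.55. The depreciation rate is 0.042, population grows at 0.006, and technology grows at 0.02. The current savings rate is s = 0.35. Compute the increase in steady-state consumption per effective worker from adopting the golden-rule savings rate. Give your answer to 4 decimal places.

Break-even investment rate: n + g + δ = 0.006 + 0.02 + 0.042 = 0.068.
Current steady state (s = 0.35): k* = (0.35/0.068)^(1/0.55) ≈ 19.6673, y* = 19.6673^0.45 ≈ 3.8211, c* = (1−0.35)·3.8211 ≈ 2.4837.
Setting f'(k) = n+g+δ gives 0.45·k^(0.45−1) = 0.068, hence k_gold = (0.45/0.068)^(1/0.55) ≈ 31.0591.
y_gold = 31.0591^0.45 ≈ 4.6934, c_gold = y_gold − 0.068·k_gold ≈ 2.5814.
Gain: Δc = 2.5814 − 2.4837 ≈ 0.0977.

Δc ≈ 0.0977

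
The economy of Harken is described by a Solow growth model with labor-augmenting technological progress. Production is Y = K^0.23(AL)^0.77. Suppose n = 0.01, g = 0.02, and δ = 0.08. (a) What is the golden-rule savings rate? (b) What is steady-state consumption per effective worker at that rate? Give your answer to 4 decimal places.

The effective depreciation rate is n + g + δ = 0.01 + 0.02 + 0.08 = 0.11.
For Cobb-Douglas, s_gold equals capital's share: s_gold = 0.23.
At the golden rule the marginal product of capital equals n+g+δ: 0.23·k^(0.23−1) = 0.11. Solving, k_gold = (0.23/0.11)^(1/0.77) ≈ 2.6063.
y_gold = 2.6063^0.23 ≈ 1.2465; c_gold = (1−0.23)·y_gold ≈ 0.9598.

(a) s_gold = 0.2300; (b) c_gold ≈ 0.9598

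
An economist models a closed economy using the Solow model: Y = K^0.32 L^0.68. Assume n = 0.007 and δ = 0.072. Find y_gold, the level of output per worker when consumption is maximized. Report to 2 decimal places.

y_gold ≈ 1.93

The effective depreciation rate is n + δ = 0.007 + 0.072 = 0.079.
Golden rule sets MPK = n+δ: 0.32·k^(0.32−1) = 0.079, so k_gold = (0.32/0.079)^(1/0.68) ≈ 7.8238.
Output: y_gold = k_gold^0.32 = 7.8238^0.32 ≈ 1.9315.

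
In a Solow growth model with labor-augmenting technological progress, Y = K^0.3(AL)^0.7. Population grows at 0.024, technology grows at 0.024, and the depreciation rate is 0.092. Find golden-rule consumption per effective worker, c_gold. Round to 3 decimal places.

Break-even investment rate: n + g + δ = 0.024 + 0.024 + 0.092 = 0.14.
At the golden rule the marginal product of capital equals n+g+δ: 0.3·k^(0.3−1) = 0.14. Solving, k_gold = (0.3/0.14)^(1/0.7) ≈ 2.9706.
y_gold = 2.9706^0.3 ≈ 1.3863.
c_gold = y_gold − (n+g+δ)·k_gold = 1.3863 − 0.14·2.9706 ≈ 0.9704.

c_gold ≈ 0.970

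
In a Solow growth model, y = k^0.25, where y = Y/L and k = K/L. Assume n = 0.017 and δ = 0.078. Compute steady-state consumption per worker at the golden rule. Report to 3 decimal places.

c_gold ≈ 1.035

The effective depreciation rate is n + δ = 0.017 + 0.078 = 0.095.
Setting f'(k) = n+δ gives 0.25·k^(0.25−1) = 0.095, hence k_gold = (0.25/0.095)^(1/0.75) ≈ 3.6332.
y_gold = 3.6332^0.25 ≈ 1.3806.
c_gold = y_gold − (n+δ)·k_gold = 1.3806 − 0.095·3.6332 ≈ 1.0355.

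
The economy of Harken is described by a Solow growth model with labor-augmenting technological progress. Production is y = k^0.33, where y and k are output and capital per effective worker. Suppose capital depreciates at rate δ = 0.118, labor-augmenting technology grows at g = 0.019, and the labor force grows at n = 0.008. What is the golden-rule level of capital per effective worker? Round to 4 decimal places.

k_gold ≈ 3.4124

Capital per effective worker breaks even when investment replaces (n + g + δ)·k; here n + g + δ = 0.145.
Golden rule sets MPK = n+g+δ: 0.33·k^(0.33−1) = 0.145, so k_gold = (0.33/0.145)^(1/0.67) ≈ 3.4124.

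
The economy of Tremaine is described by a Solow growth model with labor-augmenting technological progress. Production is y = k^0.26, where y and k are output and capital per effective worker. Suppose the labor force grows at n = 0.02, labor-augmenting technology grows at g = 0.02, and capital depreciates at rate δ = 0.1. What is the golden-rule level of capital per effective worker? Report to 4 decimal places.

The effective depreciation rate is n + g + δ = 0.02 + 0.02 + 0.1 = 0.14.
At the golden rule the marginal product of capital equals n+g+δ: 0.26·k^(0.26−1) = 0.14. Solving, k_gold = (0.26/0.14)^(1/0.74) ≈ 2.3084.

k_gold ≈ 2.3084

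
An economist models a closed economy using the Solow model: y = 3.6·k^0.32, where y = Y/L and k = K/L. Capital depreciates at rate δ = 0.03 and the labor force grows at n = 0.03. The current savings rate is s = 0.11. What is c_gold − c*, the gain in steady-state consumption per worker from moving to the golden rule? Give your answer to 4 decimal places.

Δc ≈ 2.0469

Capital per worker breaks even when investment replaces (n + δ)·k; here n + δ = 0.06.
Current steady state (s = 0.11): k* = (0.11·3.6/0.06)^(1/0.68) ≈ 16.0403, y* = 3.6·16.0403^0.32 ≈ 8.7492, c* = (1−0.11)·8.7492 ≈ 7.7868.
Golden rule sets MPK = n+δ: 0.32·3.6·k^(0.32−1) = 0.06, so k_gold = (0.32·3.6/0.06)^(1/0.68) ≈ 77.1272.
y_gold = 3.6·77.1272^0.32 ≈ 14.4614, c_gold = y_gold − 0.06·k_gold ≈ 9.8337.
Gain: Δc = 9.8337 − 7.7868 ≈ 2.0469.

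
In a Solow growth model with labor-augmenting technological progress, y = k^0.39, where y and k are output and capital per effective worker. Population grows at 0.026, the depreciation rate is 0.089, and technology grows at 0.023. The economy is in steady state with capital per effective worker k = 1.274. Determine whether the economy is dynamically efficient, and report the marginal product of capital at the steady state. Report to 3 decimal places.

dynamically efficient; MPK ≈ 0.336

Capital per effective worker breaks even when investment replaces (n + g + δ)·k; here n + g + δ = 0.138.
MPK = 0.39·k^(0.39−1) = 0.39·1.274^(-0.61) ≈ 0.3364.
MPK > 0.138, so the economy is dynamically efficient (under-saving).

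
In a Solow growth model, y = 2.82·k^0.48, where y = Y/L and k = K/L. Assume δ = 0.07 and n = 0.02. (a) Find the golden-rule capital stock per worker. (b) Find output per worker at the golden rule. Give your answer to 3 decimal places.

Break-even investment rate: n + δ = 0.02 + 0.07 = 0.09.
Setting f'(k) = n+δ gives 0.48·2.82·k^(0.48−1) = 0.09, hence k_gold = (0.48·2.82/0.09)^(1/0.52) ≈ 183.6277.
y_gold = 2.82·183.6277^0.48 ≈ 34.4302.

(a) k_gold ≈ 183.628; (b) y_gold ≈ 34.430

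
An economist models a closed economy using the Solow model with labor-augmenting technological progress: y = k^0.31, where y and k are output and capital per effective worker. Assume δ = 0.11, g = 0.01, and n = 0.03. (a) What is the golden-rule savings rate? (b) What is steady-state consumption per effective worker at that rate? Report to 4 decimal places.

Break-even investment rate: n + g + δ = 0.03 + 0.01 + 0.11 = 0.15.
For Cobb-Douglas, s_gold equals capital's share: s_gold = 0.31.
Maximizing c = f(k) − (n+g+δ)·k gives f'(k) = n+g+δ, i.e. 0.31·k^(0.31−1) = 0.15, so k_gold = (0.31/0.15)^(1/0.69) ≈ 2.8636.
y_gold = 2.8636^0.31 ≈ 1.3856; c_gold = (1−0.31)·y_gold ≈ 0.9561.

(a) s_gold = 0.3100; (b) c_gold ≈ 0.9561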